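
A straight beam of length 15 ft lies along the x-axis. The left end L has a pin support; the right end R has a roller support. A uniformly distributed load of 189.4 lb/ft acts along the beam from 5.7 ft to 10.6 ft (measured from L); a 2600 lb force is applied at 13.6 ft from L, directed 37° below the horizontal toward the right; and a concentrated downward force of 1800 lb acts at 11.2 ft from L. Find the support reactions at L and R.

Resultant of the distributed load: 189.4 × 4.9 = 928.06 lb at 8.15 ft from L.
Moments about L: R_y·15 − (189.4·4.9)·8.15 − 2600·sin37°·13.6 − 1800·11.2 = 0 → R_y = 49003.9/15 = 3266.93 ≈ 3267 lb.
ΣF_y = 0: L_y + 3266.93 − 189.4·4.9 − 2600·sin37° − 1800 = 0 → L_y = 1026 lb.
ΣF_x = 0: L_x + 2600·cos37° = 0 → L_x = -2076 lb.

L_x = -2076 lb, L_y = 1026 lb, R_y = 3267 lb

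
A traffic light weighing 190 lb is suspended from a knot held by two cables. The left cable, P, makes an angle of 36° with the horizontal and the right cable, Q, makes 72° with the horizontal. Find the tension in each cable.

T_P = 61.73 lb, T_Q = 161.6 lb

ΣF_x = 0: −T_P·cos36° + T_Q·cos72° = 0 → T_Q = 2.61803·T_P.
ΣF_y = 0: T_P·sin36° + T_Q·sin72° = 190.
Substitute: T_P·(0.587785 + 2.61803·0.951057) = 190 → T_P = 61.7348 ≈ 61.73 lb.
Then T_Q = 2.61803 × 61.7348 = 161.6 lb.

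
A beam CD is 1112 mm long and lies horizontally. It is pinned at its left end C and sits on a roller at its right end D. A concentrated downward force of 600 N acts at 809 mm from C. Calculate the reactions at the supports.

C_x = 0, C_y = 163.5 N, D_y = 436.5 N

Taking moments about C: D_y·1112 − 600·809 = 0 → D_y = 485400/1112 = 436.511 ≈ 436.5 N.
ΣF_y = 0: C_y + 436.511 − 600 = 0 → C_y = 163.5 N.
ΣF_x = 0: no horizontal applied forces, so C_x = 0.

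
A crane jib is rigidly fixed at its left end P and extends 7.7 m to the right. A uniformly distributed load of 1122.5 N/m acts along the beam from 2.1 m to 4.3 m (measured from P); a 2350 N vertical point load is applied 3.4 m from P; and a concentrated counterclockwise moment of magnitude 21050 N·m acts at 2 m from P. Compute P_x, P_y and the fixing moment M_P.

P_x = 0, P_y = 4820 N, M_P = -5158 N·m

Resultant of the distributed load: 1122.5 × 2.2 = 2469.5 N at 3.2 m from P.
ΣF_x = 0: P_x = 0.
ΣF_y = 0: P_y − 1122.5·2.2 − 2350 = 0 → P_y = 4820 N.
ΣM about P: M_P − (1122.5·2.2)·3.2 − 2350·3.4 + 21050 = 0 → M_P = -5158 N·m.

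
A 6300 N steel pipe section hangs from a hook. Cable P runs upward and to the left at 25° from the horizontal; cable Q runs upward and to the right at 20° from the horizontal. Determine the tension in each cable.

T_P = 8372 N, T_Q = 8075 N

ΣF_x = 0: −T_P·cos25° + T_Q·cos20° = 0 → T_Q = 0.964473·T_P.
ΣF_y = 0: T_P·sin25° + T_Q·sin20° = 6300.
Substitute: T_P·(0.422618 + 0.964473·0.34202) = 6300 → T_P = 8372.24 ≈ 8372 N.
Then T_Q = 0.964473 × 8372.24 = 8075 N.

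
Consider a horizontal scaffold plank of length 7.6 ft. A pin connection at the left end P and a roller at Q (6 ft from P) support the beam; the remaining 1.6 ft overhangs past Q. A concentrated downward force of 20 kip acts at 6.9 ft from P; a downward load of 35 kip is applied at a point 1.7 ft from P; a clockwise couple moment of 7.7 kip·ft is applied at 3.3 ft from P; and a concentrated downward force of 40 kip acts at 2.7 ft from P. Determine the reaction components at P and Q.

P_x = 0, P_y = 42.80 kip, Q_y = 52.20 kip

ΣM about P: Q_y·6 − 20·6.9 − 35·1.7 − 7.7 − 40·2.7 = 0 → Q_y = 313.2/6 = 52.20 kip.
ΣF_y = 0: P_y + 52.2 − 20 − 35 − 40 = 0 → P_y = 42.80 kip.
ΣF_x = 0: no horizontal applied forces, so P_x = 0.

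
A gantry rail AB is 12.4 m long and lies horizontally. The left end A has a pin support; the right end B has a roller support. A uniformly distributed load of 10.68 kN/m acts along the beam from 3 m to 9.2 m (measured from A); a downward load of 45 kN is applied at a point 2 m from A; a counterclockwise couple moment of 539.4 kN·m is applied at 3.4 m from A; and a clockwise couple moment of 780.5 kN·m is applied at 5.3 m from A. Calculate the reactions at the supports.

A_x = 0, A_y = 51.94 kN, B_y = 59.28 kN

Resultant of the distributed load: 10.68 × 6.2 = 66.216 kN at 6.1 m from A.
Taking moments about A: B_y·12.4 − (10.68·6.2)·6.1 − 45·2 + 539.4 − 780.5 = 0 → B_y = 735.0176/12.4 = 59.2756 ≈ 59.28 kN.
ΣF_y = 0: A_y + 59.2756 − 10.68·6.2 − 45 = 0 → A_y = 51.94 kN.
ΣF_x = 0: no horizontal applied forces, so A_x = 0.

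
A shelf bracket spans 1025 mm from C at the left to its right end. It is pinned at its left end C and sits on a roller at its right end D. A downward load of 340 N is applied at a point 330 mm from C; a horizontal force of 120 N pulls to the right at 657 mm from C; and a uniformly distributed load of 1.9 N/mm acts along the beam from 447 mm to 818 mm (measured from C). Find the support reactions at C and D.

Resultant of the distributed load: 1.9 × 371 = 704.9 N at 632.5 mm from C.
Moments about C: D_y·1025 − 340·330 − (1.9·371)·632.5 = 0 → D_y = 558049.25/1025 = 544.438 ≈ 544.4 N.
ΣF_y = 0: C_y + 544.438 − 340 − 1.9·371 = 0 → C_y = 500.5 N.
ΣF_x = 0: C_x + 120 = 0 → C_x = -120.0 N.

C_x = -120.0 N, C_y = 500.5 N, D_y = 544.4 N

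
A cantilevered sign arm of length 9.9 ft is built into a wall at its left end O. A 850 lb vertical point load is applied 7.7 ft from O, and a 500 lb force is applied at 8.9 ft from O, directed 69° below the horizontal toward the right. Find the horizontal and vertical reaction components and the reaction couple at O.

ΣF_x = 0: O_x + 500·cos69° = 0 → O_x = -179.2 lb.
ΣF_y = 0: O_y − 850 − 500·sin69° = 0 → O_y = 1317 lb.
ΣM about O: M_O − 850·7.7 − 500·sin69°·8.9 = 0 → M_O = 10700 lb·ft.

O_x = -179.2 lb, O_y = 1317 lb, M_O = 10700 lb·ft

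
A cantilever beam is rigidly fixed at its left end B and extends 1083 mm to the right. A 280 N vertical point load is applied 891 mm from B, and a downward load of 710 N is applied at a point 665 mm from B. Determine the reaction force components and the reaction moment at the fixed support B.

B_x = 0, B_y = 990.0 N, M_B = 721600 N·mm

ΣF_x = 0: B_x = 0.
ΣF_y = 0: B_y − 280 − 710 = 0 → B_y = 990.0 N.
ΣM about B: M_B − 280·891 − 710·665 = 0 → M_B = 721600 N·mm.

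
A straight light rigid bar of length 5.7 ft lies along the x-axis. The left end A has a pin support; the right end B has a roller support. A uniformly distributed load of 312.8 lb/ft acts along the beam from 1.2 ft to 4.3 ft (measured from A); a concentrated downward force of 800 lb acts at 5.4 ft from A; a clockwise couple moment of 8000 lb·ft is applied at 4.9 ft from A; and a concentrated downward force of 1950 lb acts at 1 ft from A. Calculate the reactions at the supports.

A_x = 0, A_y = 748.3 lb, B_y = 2971 lb

Resultant of the distributed load: 312.8 × 3.1 = 969.68 lb at 2.75 ft from A.
Taking moments about A: B_y·5.7 − (312.8·3.1)·2.75 − 800·5.4 − 8000 − 1950·1 = 0 → B_y = 16936.62/5.7 = 2971.34 ≈ 2971 lb.
ΣF_y = 0: A_y + 2971.34 − 312.8·3.1 − 800 − 1950 = 0 → A_y = 748.3 lb.
ΣF_x = 0: no horizontal applied forces, so A_x = 0.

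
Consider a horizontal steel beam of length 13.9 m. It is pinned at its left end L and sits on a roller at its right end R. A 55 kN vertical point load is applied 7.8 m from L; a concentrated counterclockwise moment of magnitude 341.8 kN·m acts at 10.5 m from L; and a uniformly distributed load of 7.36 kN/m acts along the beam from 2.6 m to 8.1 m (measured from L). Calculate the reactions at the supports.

Resultant of the distributed load: 7.36 × 5.5 = 40.48 kN at 5.35 m from L.
ΣM about L: R_y·13.9 − 55·7.8 + 341.8 − (7.36·5.5)·5.35 = 0 → R_y = 303.768/13.9 = 21.8538 ≈ 21.85 kN.
ΣF_y = 0: L_y + 21.8538 − 55 − 7.36·5.5 = 0 → L_y = 73.63 kN.
ΣF_x = 0: no horizontal applied forces, so L_x = 0.

L_x = 0, L_y = 73.63 kN, R_y = 21.85 kN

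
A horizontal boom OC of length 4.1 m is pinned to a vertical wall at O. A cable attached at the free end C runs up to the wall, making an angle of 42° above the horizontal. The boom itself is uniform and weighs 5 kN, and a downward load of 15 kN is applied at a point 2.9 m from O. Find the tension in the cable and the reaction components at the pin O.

ΣM about O: T·sin42°·4.1 − 5·2.05 − 15·2.9 = 0 → T = 53.75/(4.1·0.669131) = 19.5922 ≈ 19.59 kN.
ΣF_x = 0: O_x − T·cos42° = 0 → O_x = 19.5922 × 0.743145 = 14.56 kN.
ΣF_y = 0: O_y + T·sin42° − 5 − 15 = 0 → O_y = 20 − 19.5922 × 0.669131 = 6.890 kN.

T = 19.59 kN, O_x = 14.56 kN, O_y = 6.890 kN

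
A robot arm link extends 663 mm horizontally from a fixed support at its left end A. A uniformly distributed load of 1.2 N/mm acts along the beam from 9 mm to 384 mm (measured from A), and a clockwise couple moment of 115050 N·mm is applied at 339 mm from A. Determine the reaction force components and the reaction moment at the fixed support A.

Resultant of the distributed load: 1.2 × 375 = 450 N at 196.5 mm from A.
ΣF_x = 0: A_x = 0.
ΣF_y = 0: A_y − 1.2·375 = 0 → A_y = 450.0 N.
ΣM about A: M_A − (1.2·375)·196.5 − 115050 = 0 → M_A = 203500 N·mm.

A_x = 0, A_y = 450.0 N, M_A = 203500 N·mm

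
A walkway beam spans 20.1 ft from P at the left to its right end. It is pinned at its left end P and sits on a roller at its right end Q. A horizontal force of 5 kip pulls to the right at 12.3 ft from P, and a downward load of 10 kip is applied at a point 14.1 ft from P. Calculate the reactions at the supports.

P_x = -5.000 kip, P_y = 2.985 kip, Q_y = 7.015 kip

Taking moments about P: Q_y·20.1 − 10·14.1 = 0 → Q_y = 141/20.1 = 7.01493 ≈ 7.015 kip.
ΣF_y = 0: P_y + 7.01493 − 10 = 0 → P_y = 2.985 kip.
ΣF_x = 0: P_x + 5 = 0 → P_x = -5.000 kip.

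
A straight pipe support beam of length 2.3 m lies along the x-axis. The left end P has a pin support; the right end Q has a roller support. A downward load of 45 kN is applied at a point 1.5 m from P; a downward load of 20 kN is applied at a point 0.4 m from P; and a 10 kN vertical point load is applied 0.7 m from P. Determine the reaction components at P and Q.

Taking moments about P: Q_y·2.3 − 45·1.5 − 20·0.4 − 10·0.7 = 0 → Q_y = 82.5/2.3 = 35.8696 ≈ 35.87 kN.
ΣF_y = 0: P_y + 35.8696 − 45 − 20 − 10 = 0 → P_y = 39.13 kN.
ΣF_x = 0: no horizontal applied forces, so P_x = 0.

P_x = 0, P_y = 39.13 kN, Q_y = 35.87 kN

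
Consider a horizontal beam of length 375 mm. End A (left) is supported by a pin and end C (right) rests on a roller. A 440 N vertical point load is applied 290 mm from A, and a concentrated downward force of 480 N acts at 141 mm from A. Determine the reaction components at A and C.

ΣM about A: C_y·375 − 440·290 − 480·141 = 0 → C_y = 195280/375 = 520.747 ≈ 520.7 N.
ΣF_y = 0: A_y + 520.747 − 440 − 480 = 0 → A_y = 399.3 N.
ΣF_x = 0: no horizontal applied forces, so A_x = 0.

A_x = 0, A_y = 399.3 N, C_y = 520.7 N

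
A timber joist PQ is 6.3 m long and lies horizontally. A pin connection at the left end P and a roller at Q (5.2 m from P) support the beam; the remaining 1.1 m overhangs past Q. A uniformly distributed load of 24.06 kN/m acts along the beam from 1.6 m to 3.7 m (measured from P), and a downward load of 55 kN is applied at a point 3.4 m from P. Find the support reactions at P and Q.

P_x = 0, P_y = 43.82 kN, Q_y = 61.71 kN

Resultant of the distributed load: 24.06 × 2.1 = 50.526 kN at 2.65 m from P.
ΣM about P: Q_y·5.2 − (24.06·2.1)·2.65 − 55·3.4 = 0 → Q_y = 320.8939/5.2 = 61.7104 ≈ 61.71 kN.
ΣF_y = 0: P_y + 61.7104 − 24.06·2.1 − 55 = 0 → P_y = 43.82 kN.
ΣF_x = 0: no horizontal applied forces, so P_x = 0.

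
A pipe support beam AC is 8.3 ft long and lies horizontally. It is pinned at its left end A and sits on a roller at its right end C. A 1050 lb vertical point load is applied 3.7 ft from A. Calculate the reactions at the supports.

A_x = 0, A_y = 581.9 lb, C_y = 468.1 lb

ΣM about A: C_y·8.3 − 1050·3.7 = 0 → C_y = 3885/8.3 = 468.072 ≈ 468.1 lb.
ΣF_y = 0: A_y + 468.072 − 1050 = 0 → A_y = 581.9 lb.
ΣF_x = 0: no horizontal applied forces, so A_x = 0.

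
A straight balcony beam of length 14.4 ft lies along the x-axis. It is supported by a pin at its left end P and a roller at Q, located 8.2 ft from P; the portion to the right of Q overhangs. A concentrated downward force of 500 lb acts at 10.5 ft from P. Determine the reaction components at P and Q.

P_x = 0, P_y = -140.2 lb, Q_y = 640.2 lb

ΣM about P: Q_y·8.2 − 500·10.5 = 0 → Q_y = 5250/8.2 = 640.244 ≈ 640.2 lb.
ΣF_y = 0: P_y + 640.244 − 500 = 0 → P_y = -140.2 lb.
ΣF_x = 0: no horizontal applied forces, so P_x = 0.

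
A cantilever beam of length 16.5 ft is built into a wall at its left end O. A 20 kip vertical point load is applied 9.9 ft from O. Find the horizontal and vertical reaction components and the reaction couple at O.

ΣF_x = 0: O_x = 0.
ΣF_y = 0: O_y − 20 = 0 → O_y = 20.00 kip.
ΣM about O: M_O − 20·9.9 = 0 → M_O = 198.0 kip·ft.

O_x = 0, O_y = 20.00 kip, M_O = 198.0 kip·ft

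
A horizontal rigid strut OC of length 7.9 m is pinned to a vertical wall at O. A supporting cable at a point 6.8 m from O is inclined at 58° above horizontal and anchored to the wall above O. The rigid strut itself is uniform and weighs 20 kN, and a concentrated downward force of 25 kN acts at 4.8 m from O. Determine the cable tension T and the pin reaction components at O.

ΣM about O: T·sin58°·6.8 − 20·3.95 − 25·4.8 = 0 → T = 199/(6.8·0.848048) = 34.5083 ≈ 34.51 kN.
ΣF_x = 0: O_x − T·cos58° = 0 → O_x = 34.5083 × 0.529919 = 18.29 kN.
ΣF_y = 0: O_y + T·sin58° − 20 − 25 = 0 → O_y = 45 − 34.5083 × 0.848048 = 15.74 kN.

T = 34.51 kN, O_x = 18.29 kN, O_y = 15.74 kN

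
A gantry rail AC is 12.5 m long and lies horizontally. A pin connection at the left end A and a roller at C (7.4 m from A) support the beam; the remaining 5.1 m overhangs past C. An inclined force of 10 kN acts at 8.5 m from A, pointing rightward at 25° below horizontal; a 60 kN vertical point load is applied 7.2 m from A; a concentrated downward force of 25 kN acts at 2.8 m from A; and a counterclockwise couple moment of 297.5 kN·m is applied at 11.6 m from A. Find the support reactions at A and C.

A_x = -9.063 kN, A_y = 56.74 kN, C_y = 32.49 kN

ΣM about A: C_y·7.4 − 10·sin25°·8.5 − 60·7.2 − 25·2.8 + 297.5 = 0 → C_y = 240.423/7.4 = 32.4896 ≈ 32.49 kN.
ΣF_y = 0: A_y + 32.4896 − 10·sin25° − 60 − 25 = 0 → A_y = 56.74 kN.
ΣF_x = 0: A_x + 10·cos25° = 0 → A_x = -9.063 kN.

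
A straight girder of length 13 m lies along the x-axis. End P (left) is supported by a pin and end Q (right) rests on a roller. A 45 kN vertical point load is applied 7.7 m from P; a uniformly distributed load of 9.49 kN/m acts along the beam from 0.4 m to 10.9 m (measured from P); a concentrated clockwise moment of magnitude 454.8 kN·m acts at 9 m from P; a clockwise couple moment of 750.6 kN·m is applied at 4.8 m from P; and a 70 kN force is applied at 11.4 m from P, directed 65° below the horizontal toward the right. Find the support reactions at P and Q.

P_x = -29.58 kN, P_y = -10.23 kN, Q_y = 218.3 kN

Resultant of the distributed load: 9.49 × 10.5 = 99.645 kN at 5.65 m from P.
ΣM about P: Q_y·13 − 45·7.7 − (9.49·10.5)·5.65 − 454.8 − 750.6 − 70·sin65°·11.4 = 0 → Q_y = 2838.13/13 = 218.318 ≈ 218.3 kN.
ΣF_y = 0: P_y + 218.318 − 45 − 9.49·10.5 − 70·sin65° = 0 → P_y = -10.23 kN.
ΣF_x = 0: P_x + 70·cos65° = 0 → P_x = -29.58 kN.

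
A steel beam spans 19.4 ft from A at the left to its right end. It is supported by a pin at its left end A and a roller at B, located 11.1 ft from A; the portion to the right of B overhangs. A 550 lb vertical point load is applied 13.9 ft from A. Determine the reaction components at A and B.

A_x = 0, A_y = -138.7 lb, B_y = 688.7 lb

Moments about A: B_y·11.1 − 550·13.9 = 0 → B_y = 7645/11.1 = 688.739 ≈ 688.7 lb.
ΣF_y = 0: A_y + 688.739 − 550 = 0 → A_y = -138.7 lb.
ΣF_x = 0: no horizontal applied forces, so A_x = 0.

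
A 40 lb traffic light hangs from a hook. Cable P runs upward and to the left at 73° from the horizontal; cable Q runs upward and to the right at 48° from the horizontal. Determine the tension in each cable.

ΣF_x = 0: −T_P·cos73° + T_Q·cos48° = 0 → T_Q = 0.436943·T_P.
ΣF_y = 0: T_P·sin73° + T_Q·sin48° = 40.
Substitute: T_P·(0.956305 + 0.436943·0.743145) = 40 → T_P = 31.2252 ≈ 31.23 lb.
Then T_Q = 0.436943 × 31.2252 = 13.64 lb.

T_P = 31.23 lb, T_Q = 13.64 lb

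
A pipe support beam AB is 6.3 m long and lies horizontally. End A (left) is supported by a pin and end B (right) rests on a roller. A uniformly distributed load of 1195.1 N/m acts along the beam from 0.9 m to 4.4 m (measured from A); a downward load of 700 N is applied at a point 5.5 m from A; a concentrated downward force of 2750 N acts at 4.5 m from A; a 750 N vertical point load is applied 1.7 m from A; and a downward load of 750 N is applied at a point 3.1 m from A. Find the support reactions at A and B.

A_x = 0, A_y = 4227 N, B_y = 4906 N

Resultant of the distributed load: 1195.1 × 3.5 = 4182.85 N at 2.65 m from A.
Moments about A: B_y·6.3 − (1195.1·3.5)·2.65 − 700·5.5 − 2750·4.5 − 750·1.7 − 750·3.1 = 0 → B_y = 30909.5525/6.3 = 4906.28 ≈ 4906 N.
ΣF_y = 0: A_y + 4906.28 − 1195.1·3.5 − 700 − 2750 − 750 − 750 = 0 → A_y = 4227 N.
ΣF_x = 0: no horizontal applied forces, so A_x = 0.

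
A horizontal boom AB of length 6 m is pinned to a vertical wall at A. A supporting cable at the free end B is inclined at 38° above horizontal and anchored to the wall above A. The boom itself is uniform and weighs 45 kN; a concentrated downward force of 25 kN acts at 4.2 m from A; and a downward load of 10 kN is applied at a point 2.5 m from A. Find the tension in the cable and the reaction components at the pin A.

ΣM about A: T·sin38°·6 − 45·3 − 25·4.2 − 10·2.5 = 0 → T = 265/(6·0.615661) = 71.7386 ≈ 71.74 kN.
ΣF_x = 0: A_x − T·cos38° = 0 → A_x = 71.7386 × 0.788011 = 56.53 kN.
ΣF_y = 0: A_y + T·sin38° − 45 − 25 − 10 = 0 → A_y = 80 − 71.7386 × 0.615661 = 35.83 kN.

T = 71.74 kN, A_x = 56.53 kN, A_y = 35.83 kN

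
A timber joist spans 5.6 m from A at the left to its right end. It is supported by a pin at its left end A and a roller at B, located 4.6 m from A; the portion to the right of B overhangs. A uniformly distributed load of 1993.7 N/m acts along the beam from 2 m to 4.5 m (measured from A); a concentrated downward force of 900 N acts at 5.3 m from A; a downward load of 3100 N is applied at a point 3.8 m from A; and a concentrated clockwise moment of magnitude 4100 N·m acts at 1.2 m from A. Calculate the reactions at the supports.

A_x = 0, A_y = 973.6 N, B_y = 8011 N

Resultant of the distributed load: 1993.7 × 2.5 = 4984.25 N at 3.25 m from A.
ΣM about A: B_y·4.6 − (1993.7·2.5)·3.25 − 900·5.3 − 3100·3.8 − 4100 = 0 → B_y = 36848.8125/4.6 = 8010.61 ≈ 8011 N.
ΣF_y = 0: A_y + 8010.61 − 1993.7·2.5 − 900 − 3100 = 0 → A_y = 973.6 N.
ΣF_x = 0: no horizontal applied forces, so A_x = 0.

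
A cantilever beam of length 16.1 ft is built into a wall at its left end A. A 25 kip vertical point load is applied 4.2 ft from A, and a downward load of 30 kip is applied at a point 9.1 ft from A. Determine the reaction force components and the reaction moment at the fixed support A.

ΣF_x = 0: A_x = 0.
ΣF_y = 0: A_y − 25 − 30 = 0 → A_y = 55.00 kip.
ΣM about A: M_A − 25·4.2 − 30·9.1 = 0 → M_A = 378.0 kip·ft.

A_x = 0, A_y = 55.00 kip, M_A = 378.0 kip·ft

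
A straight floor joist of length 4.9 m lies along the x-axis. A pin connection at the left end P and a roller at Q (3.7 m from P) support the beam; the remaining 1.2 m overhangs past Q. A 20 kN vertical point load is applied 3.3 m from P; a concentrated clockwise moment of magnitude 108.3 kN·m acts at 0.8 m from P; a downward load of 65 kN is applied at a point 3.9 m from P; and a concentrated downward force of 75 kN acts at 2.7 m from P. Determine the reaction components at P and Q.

Taking moments about P: Q_y·3.7 − 20·3.3 − 108.3 − 65·3.9 − 75·2.7 = 0 → Q_y = 630.3/3.7 = 170.351 ≈ 170.4 kN.
ΣF_y = 0: P_y + 170.351 − 20 − 65 − 75 = 0 → P_y = -10.35 kN.
ΣF_x = 0: no horizontal applied forces, so P_x = 0.

P_x = 0, P_y = -10.35 kN, Q_y = 170.4 kN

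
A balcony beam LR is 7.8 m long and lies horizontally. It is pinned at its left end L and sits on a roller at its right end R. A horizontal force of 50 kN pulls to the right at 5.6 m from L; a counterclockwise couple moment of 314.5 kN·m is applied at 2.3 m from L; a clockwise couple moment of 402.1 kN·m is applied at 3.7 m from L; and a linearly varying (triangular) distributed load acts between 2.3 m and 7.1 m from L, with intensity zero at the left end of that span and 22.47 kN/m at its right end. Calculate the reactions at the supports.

L_x = -50.00 kN, L_y = 4.671 kN, R_y = 49.26 kN

Resultant of the triangular load: ½ × 22.47 × 4.8 = 53.928 kN, acting at 5.5 m from L (one-third of the span from the peak).
Moments about L: R_y·7.8 + 314.5 − 402.1 − (½·22.47·4.8)·5.5 = 0 → R_y = 384.204/7.8 = 49.2569 ≈ 49.26 kN.
ΣF_y = 0: L_y + 49.2569 − ½·22.47·4.8 = 0 → L_y = 4.671 kN.
ΣF_x = 0: L_x + 50 = 0 → L_x = -50.00 kN.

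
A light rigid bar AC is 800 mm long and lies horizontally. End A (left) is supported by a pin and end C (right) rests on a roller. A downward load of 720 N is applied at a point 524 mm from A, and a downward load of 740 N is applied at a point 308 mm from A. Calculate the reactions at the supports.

A_x = 0, A_y = 703.5 N, C_y = 756.5 N

ΣM about A: C_y·800 − 720·524 − 740·308 = 0 → C_y = 605200/800 = 756.5 N.
ΣF_y = 0: A_y + 756.5 − 720 − 740 = 0 → A_y = 703.5 N.
ΣF_x = 0: no horizontal applied forces, so A_x = 0.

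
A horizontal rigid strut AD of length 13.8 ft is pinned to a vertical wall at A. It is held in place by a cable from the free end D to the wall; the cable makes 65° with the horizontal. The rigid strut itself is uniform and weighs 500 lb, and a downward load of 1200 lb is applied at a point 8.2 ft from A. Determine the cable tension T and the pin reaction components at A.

T = 1063 lb, A_x = 449.1 lb, A_y = 737.0 lb

ΣM about A: T·sin65°·13.8 − 500·6.9 − 1200·8.2 = 0 → T = 13290/(13.8·0.906308) = 1062.6 ≈ 1063 lb.
ΣF_x = 0: A_x − T·cos65° = 0 → A_x = 1062.6 × 0.422618 = 449.1 lb.
ΣF_y = 0: A_y + T·sin65° − 500 − 1200 = 0 → A_y = 1700 − 1062.6 × 0.906308 = 737.0 lb.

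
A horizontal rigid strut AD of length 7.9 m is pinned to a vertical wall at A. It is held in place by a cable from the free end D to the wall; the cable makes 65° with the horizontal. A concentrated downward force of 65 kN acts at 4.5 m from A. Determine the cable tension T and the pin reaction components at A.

T = 40.85 kN, A_x = 17.27 kN, A_y = 27.97 kN

ΣM about A: T·sin65°·7.9 − 65·4.5 = 0 → T = 292.5/(7.9·0.906308) = 40.8529 ≈ 40.85 kN.
ΣF_x = 0: A_x − T·cos65° = 0 → A_x = 40.8529 × 0.422618 = 17.27 kN.
ΣF_y = 0: A_y + T·sin65° − 65 = 0 → A_y = 65 − 40.8529 × 0.906308 = 27.97 kN.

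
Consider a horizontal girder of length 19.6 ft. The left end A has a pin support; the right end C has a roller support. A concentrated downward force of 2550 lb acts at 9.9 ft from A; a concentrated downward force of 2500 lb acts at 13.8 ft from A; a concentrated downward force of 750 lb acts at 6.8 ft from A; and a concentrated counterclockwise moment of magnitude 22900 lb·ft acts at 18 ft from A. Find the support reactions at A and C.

ΣM about A: C_y·19.6 − 2550·9.9 − 2500·13.8 − 750·6.8 + 22900 = 0 → C_y = 41945/19.6 = 2140.05 ≈ 2140 lb.
ΣF_y = 0: A_y + 2140.05 − 2550 − 2500 − 750 = 0 → A_y = 3660 lb.
ΣF_x = 0: no horizontal applied forces, so A_x = 0.

A_x = 0, A_y = 3660 lb, C_y = 2140 lb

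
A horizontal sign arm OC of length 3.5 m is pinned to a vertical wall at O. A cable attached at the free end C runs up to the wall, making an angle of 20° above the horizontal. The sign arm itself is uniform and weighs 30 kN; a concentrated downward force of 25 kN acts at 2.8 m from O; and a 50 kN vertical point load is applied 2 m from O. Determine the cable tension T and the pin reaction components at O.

ΣM about O: T·sin20°·3.5 − 30·1.75 − 25·2.8 − 50·2 = 0 → T = 222.5/(3.5·0.34202) = 185.871 ≈ 185.9 kN.
ΣF_x = 0: O_x − T·cos20° = 0 → O_x = 185.871 × 0.939693 = 174.7 kN.
ΣF_y = 0: O_y + T·sin20° − 30 − 25 − 50 = 0 → O_y = 105 − 185.871 × 0.34202 = 41.43 kN.

T = 185.9 kN, O_x = 174.7 kN, O_y = 41.43 kN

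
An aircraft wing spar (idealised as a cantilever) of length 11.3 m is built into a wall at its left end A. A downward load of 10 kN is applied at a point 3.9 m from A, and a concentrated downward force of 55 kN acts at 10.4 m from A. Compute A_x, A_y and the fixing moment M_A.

ΣF_x = 0: A_x = 0.
ΣF_y = 0: A_y − 10 − 55 = 0 → A_y = 65.00 kN.
ΣM about A: M_A − 10·3.9 − 55·10.4 = 0 → M_A = 611.0 kN·m.

A_x = 0, A_y = 65.00 kN, M_A = 611.0 kN·m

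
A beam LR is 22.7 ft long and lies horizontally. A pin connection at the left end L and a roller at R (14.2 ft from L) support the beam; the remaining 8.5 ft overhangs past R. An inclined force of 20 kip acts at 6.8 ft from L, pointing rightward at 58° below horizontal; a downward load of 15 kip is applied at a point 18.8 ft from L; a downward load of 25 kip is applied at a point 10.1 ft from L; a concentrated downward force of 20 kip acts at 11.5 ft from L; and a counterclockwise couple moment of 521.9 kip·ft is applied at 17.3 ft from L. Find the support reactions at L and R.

ΣM about L: R_y·14.2 − 20·sin58°·6.8 − 15·18.8 − 25·10.1 − 20·11.5 + 521.9 = 0 → R_y = 357.935/14.2 = 25.2067 ≈ 25.21 kip.
ΣF_y = 0: L_y + 25.2067 − 20·sin58° − 15 − 25 − 20 = 0 → L_y = 51.75 kip.
ΣF_x = 0: L_x + 20·cos58° = 0 → L_x = -10.60 kip.

L_x = -10.60 kip, L_y = 51.75 kip, R_y = 25.21 kip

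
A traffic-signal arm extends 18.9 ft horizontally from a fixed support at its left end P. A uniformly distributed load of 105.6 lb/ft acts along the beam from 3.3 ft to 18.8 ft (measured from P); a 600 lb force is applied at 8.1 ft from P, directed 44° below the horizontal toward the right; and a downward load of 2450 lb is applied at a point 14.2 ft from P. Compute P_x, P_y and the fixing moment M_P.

Resultant of the distributed load: 105.6 × 15.5 = 1636.8 lb at 11.05 ft from P.
ΣF_x = 0: P_x + 600·cos44° = 0 → P_x = -431.6 lb.
ΣF_y = 0: P_y − 105.6·15.5 − 600·sin44° − 2450 = 0 → P_y = 4504 lb.
ΣM about P: M_P − (105.6·15.5)·11.05 − 600·sin44°·8.1 − 2450·14.2 = 0 → M_P = 56250 lb·ft.

P_x = -431.6 lb, P_y = 4504 lb, M_P = 56250 lb·ft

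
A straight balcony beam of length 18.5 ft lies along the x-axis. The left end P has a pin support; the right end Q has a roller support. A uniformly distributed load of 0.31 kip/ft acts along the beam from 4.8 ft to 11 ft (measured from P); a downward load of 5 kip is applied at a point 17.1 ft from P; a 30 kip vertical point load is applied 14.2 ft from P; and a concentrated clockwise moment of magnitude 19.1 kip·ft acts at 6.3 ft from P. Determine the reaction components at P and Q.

Resultant of the distributed load: 0.31 × 6.2 = 1.922 kip at 7.9 ft from P.
Taking moments about P: Q_y·18.5 − (0.31·6.2)·7.9 − 5·17.1 − 30·14.2 − 19.1 = 0 → Q_y = 545.7838/18.5 = 29.5018 ≈ 29.50 kip.
ΣF_y = 0: P_y + 29.5018 − 0.31·6.2 − 5 − 30 = 0 → P_y = 7.420 kip.
ΣF_x = 0: no horizontal applied forces, so P_x = 0.

P_x = 0, P_y = 7.420 kip, Q_y = 29.50 kip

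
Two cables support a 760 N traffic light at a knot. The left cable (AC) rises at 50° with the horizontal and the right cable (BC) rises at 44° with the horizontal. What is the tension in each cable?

ΣF_x = 0: −T_AC·cos50° + T_BC·cos44° = 0 → T_BC = 0.89358·T_AC.
ΣF_y = 0: T_AC·sin50° + T_BC·sin44° = 760.
Substitute: T_AC·(0.766044 + 0.89358·0.694658) = 760 → T_AC = 548.034 ≈ 548.0 N.
Then T_BC = 0.89358 × 548.034 = 489.7 N.

T_AC = 548.0 N, T_BC = 489.7 N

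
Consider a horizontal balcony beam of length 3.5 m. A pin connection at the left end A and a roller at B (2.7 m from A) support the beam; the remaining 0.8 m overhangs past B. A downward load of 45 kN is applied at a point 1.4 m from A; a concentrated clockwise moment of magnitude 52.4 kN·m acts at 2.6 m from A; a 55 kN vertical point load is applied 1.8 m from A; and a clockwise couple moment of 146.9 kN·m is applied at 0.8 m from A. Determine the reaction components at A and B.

Taking moments about A: B_y·2.7 − 45·1.4 − 52.4 − 55·1.8 − 146.9 = 0 → B_y = 361.3/2.7 = 133.815 ≈ 133.8 kN.
ΣF_y = 0: A_y + 133.815 − 45 − 55 = 0 → A_y = -33.81 kN.
ΣF_x = 0: no horizontal applied forces, so A_x = 0.

A_x = 0, A_y = -33.81 kN, B_y = 133.8 kN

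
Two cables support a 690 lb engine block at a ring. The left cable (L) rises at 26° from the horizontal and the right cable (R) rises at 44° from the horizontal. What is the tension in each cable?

T_L = 528.2 lb, T_R = 660.0 lb

ΣF_x = 0: −T_L·cos26° + T_R·cos44° = 0 → T_R = 1.24947·T_L.
ΣF_y = 0: T_L·sin26° + T_R·sin44° = 690.
Substitute: T_L·(0.438371 + 1.24947·0.694658) = 690 → T_L = 528.199 ≈ 528.2 lb.
Then T_R = 1.24947 × 528.199 = 660.0 lb.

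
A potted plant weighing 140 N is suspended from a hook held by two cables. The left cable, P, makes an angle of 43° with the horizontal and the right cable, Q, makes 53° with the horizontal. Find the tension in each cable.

ΣF_x = 0: −T_P·cos43° + T_Q·cos53° = 0 → T_Q = 1.21525·T_P.
ΣF_y = 0: T_P·sin43° + T_Q·sin53° = 140.
Substitute: T_P·(0.681998 + 1.21525·0.798636) = 140 → T_P = 84.718 ≈ 84.72 N.
Then T_Q = 1.21525 × 84.718 = 103.0 N.

T_P = 84.72 N, T_Q = 103.0 N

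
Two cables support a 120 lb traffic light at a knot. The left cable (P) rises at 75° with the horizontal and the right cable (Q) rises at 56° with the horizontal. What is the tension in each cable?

T_P = 88.91 lb, T_Q = 41.15 lb

ΣF_x = 0: −T_P·cos75° + T_Q·cos56° = 0 → T_Q = 0.462844·T_P.
ΣF_y = 0: T_P·sin75° + T_Q·sin56° = 120.
Substitute: T_P·(0.965926 + 0.462844·0.829038) = 120 → T_P = 88.9125 ≈ 88.91 lb.
Then T_Q = 0.462844 × 88.9125 = 41.15 lb.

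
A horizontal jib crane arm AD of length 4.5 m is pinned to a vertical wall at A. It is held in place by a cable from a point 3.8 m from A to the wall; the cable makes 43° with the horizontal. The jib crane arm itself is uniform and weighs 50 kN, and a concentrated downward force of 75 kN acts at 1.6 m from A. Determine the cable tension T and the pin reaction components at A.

ΣM about A: T·sin43°·3.8 − 50·2.25 − 75·1.6 = 0 → T = 232.5/(3.8·0.681998) = 89.7132 ≈ 89.71 kN.
ΣF_x = 0: A_x − T·cos43° = 0 → A_x = 89.7132 × 0.731354 = 65.61 kN.
ΣF_y = 0: A_y + T·sin43° − 50 − 75 = 0 → A_y = 125 − 89.7132 × 0.681998 = 63.82 kN.

T = 89.71 kN, A_x = 65.61 kN, A_y = 63.82 kN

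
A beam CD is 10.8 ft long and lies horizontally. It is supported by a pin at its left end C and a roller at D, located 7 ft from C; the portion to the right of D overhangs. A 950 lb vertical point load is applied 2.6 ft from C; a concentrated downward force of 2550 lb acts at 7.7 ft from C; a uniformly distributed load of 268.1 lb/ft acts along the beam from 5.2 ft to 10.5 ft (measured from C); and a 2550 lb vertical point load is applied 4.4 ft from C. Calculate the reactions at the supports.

C_x = 0, C_y = 1117 lb, D_y = 6354 lb

Resultant of the distributed load: 268.1 × 5.3 = 1420.93 lb at 7.85 ft from C.
Taking moments about C: D_y·7 − 950·2.6 − 2550·7.7 − (268.1·5.3)·7.85 − 2550·4.4 = 0 → D_y = 44479.3005/7 = 6354.19 ≈ 6354 lb.
ΣF_y = 0: C_y + 6354.19 − 950 − 2550 − 268.1·5.3 − 2550 = 0 → C_y = 1117 lb.
ΣF_x = 0: no horizontal applied forces, so C_x = 0.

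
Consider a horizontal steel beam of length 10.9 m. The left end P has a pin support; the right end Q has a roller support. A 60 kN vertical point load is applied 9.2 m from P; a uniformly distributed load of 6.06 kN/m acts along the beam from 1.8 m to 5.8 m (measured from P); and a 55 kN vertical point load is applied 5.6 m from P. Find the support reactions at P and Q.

P_x = 0, P_y = 51.89 kN, Q_y = 87.35 kN

Resultant of the distributed load: 6.06 × 4 = 24.24 kN at 3.8 m from P.
Moments about P: Q_y·10.9 − 60·9.2 − (6.06·4)·3.8 − 55·5.6 = 0 → Q_y = 952.112/10.9 = 87.3497 ≈ 87.35 kN.
ΣF_y = 0: P_y + 87.3497 − 60 − 6.06·4 − 55 = 0 → P_y = 51.89 kN.
ΣF_x = 0: no horizontal applied forces, so P_x = 0.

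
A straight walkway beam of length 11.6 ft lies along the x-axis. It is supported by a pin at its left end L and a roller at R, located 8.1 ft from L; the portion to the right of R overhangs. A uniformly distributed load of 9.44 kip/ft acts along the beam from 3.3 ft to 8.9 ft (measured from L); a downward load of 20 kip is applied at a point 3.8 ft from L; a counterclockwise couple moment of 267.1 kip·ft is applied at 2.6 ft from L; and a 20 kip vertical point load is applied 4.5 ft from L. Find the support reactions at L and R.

Resultant of the distributed load: 9.44 × 5.6 = 52.864 kip at 6.1 ft from L.
Moments about L: R_y·8.1 − (9.44·5.6)·6.1 − 20·3.8 + 267.1 − 20·4.5 = 0 → R_y = 221.3704/8.1 = 27.3297 ≈ 27.33 kip.
ΣF_y = 0: L_y + 27.3297 − 9.44·5.6 − 20 − 20 = 0 → L_y = 65.53 kip.
ΣF_x = 0: no horizontal applied forces, so L_x = 0.

L_x = 0, L_y = 65.53 kip, R_y = 27.33 kip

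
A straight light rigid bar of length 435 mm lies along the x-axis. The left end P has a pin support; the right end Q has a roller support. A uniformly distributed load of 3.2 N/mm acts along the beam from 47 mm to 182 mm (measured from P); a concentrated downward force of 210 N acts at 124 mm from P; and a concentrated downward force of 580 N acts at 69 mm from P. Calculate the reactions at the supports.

P_x = 0, P_y = 956.4 N, Q_y = 265.6 N

Resultant of the distributed load: 3.2 × 135 = 432 N at 114.5 mm from P.
ΣM about P: Q_y·435 − (3.2·135)·114.5 − 210·124 − 580·69 = 0 → Q_y = 115524/435 = 265.572 ≈ 265.6 N.
ΣF_y = 0: P_y + 265.572 − 3.2·135 − 210 − 580 = 0 → P_y = 956.4 N.
ΣF_x = 0: no horizontal applied forces, so P_x = 0.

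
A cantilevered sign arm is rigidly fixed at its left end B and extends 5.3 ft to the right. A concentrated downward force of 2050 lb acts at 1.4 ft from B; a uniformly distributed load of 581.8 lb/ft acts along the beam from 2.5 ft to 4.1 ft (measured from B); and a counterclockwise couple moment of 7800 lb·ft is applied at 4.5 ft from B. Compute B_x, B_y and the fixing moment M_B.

B_x = 0, B_y = 2981 lb, M_B = -1858 lb·ft

Resultant of the distributed load: 581.8 × 1.6 = 930.88 lb at 3.3 ft from B.
ΣF_x = 0: B_x = 0.
ΣF_y = 0: B_y − 2050 − 581.8·1.6 = 0 → B_y = 2981 lb.
ΣM about B: M_B − 2050·1.4 − (581.8·1.6)·3.3 + 7800 = 0 → M_B = -1858 lb·ft.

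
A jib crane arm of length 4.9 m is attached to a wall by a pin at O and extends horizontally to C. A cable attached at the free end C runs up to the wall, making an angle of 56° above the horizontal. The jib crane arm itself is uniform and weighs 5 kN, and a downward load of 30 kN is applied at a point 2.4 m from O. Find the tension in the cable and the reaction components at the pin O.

ΣM about O: T·sin56°·4.9 − 5·2.45 − 30·2.4 = 0 → T = 84.25/(4.9·0.829038) = 20.7396 ≈ 20.74 kN.
ΣF_x = 0: O_x − T·cos56° = 0 → O_x = 20.7396 × 0.559193 = 11.60 kN.
ΣF_y = 0: O_y + T·sin56° − 5 − 30 = 0 → O_y = 35 − 20.7396 × 0.829038 = 17.81 kN.

T = 20.74 kN, O_x = 11.60 kN, O_y = 17.81 kN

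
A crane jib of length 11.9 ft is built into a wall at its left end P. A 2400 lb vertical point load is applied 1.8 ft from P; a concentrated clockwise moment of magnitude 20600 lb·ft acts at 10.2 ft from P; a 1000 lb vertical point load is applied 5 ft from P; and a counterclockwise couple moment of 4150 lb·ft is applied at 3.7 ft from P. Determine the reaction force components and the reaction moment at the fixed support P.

P_x = 0, P_y = 3400 lb, M_P = 25770 lb·ft

ΣF_x = 0: P_x = 0.
ΣF_y = 0: P_y − 2400 − 1000 = 0 → P_y = 3400 lb.
ΣM about P: M_P − 2400·1.8 − 20600 − 1000·5 + 4150 = 0 → M_P = 25770 lb·ft.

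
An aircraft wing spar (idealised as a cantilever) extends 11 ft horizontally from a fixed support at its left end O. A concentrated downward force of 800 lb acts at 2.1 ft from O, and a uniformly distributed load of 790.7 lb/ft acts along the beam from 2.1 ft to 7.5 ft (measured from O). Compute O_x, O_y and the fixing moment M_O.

O_x = 0, O_y = 5070 lb, M_O = 22170 lb·ft

Resultant of the distributed load: 790.7 × 5.4 = 4269.78 lb at 4.8 ft from O.
ΣF_x = 0: O_x = 0.
ΣF_y = 0: O_y − 800 − 790.7·5.4 = 0 → O_y = 5070 lb.
ΣM about O: M_O − 800·2.1 − (790.7·5.4)·4.8 = 0 → M_O = 22170 lb·ft.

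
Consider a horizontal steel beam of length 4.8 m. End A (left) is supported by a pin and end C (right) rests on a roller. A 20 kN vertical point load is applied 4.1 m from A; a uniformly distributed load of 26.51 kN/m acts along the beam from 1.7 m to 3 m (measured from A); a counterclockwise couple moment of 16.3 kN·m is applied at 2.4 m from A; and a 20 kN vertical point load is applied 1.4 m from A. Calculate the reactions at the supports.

A_x = 0, A_y = 38.07 kN, C_y = 36.39 kN

Resultant of the distributed load: 26.51 × 1.3 = 34.463 kN at 2.35 m from A.
Taking moments about A: C_y·4.8 − 20·4.1 − (26.51·1.3)·2.35 + 16.3 − 20·1.4 = 0 → C_y = 174.68805/4.8 = 36.3933 ≈ 36.39 kN.
ΣF_y = 0: A_y + 36.3933 − 20 − 26.51·1.3 − 20 = 0 → A_y = 38.07 kN.
ΣF_x = 0: no horizontal applied forces, so A_x = 0.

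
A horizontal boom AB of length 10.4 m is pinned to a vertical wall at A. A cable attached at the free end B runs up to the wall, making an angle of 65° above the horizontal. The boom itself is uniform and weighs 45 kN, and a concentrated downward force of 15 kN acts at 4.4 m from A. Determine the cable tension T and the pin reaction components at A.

T = 31.83 kN, A_x = 13.45 kN, A_y = 31.15 kN

ΣM about A: T·sin65°·10.4 − 45·5.2 − 15·4.4 = 0 → T = 300/(10.4·0.906308) = 31.8282 ≈ 31.83 kN.
ΣF_x = 0: A_x − T·cos65° = 0 → A_x = 31.8282 × 0.422618 = 13.45 kN.
ΣF_y = 0: A_y + T·sin65° − 45 − 15 = 0 → A_y = 60 − 31.8282 × 0.906308 = 31.15 kN.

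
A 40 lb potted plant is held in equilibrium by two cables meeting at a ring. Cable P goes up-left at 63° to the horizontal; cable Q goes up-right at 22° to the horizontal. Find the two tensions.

T_P = 37.23 lb, T_Q = 18.23 lb

ΣF_x = 0: −T_P·cos63° + T_Q·cos22° = 0 → T_Q = 0.489645·T_P.
ΣF_y = 0: T_P·sin63° + T_Q·sin22° = 40.
Substitute: T_P·(0.891007 + 0.489645·0.374607) = 40 → T_P = 37.229 ≈ 37.23 lb.
Then T_Q = 0.489645 × 37.229 = 18.23 lb.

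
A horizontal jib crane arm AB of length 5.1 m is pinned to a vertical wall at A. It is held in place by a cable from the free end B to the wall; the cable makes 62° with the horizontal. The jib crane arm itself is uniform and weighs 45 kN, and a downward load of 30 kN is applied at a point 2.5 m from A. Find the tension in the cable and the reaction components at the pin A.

T = 42.14 kN, A_x = 19.78 kN, A_y = 37.79 kN

ΣM about A: T·sin62°·5.1 − 45·2.55 − 30·2.5 = 0 → T = 189.75/(5.1·0.882948) = 42.1382 ≈ 42.14 kN.
ΣF_x = 0: A_x − T·cos62° = 0 → A_x = 42.1382 × 0.469472 = 19.78 kN.
ΣF_y = 0: A_y + T·sin62° − 45 − 30 = 0 → A_y = 75 − 42.1382 × 0.882948 = 37.79 kN.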